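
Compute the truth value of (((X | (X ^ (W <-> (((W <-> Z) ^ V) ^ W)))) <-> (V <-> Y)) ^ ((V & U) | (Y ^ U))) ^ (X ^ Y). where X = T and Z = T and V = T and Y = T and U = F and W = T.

Substituting X=T, Z=T, V=T, Y=T, U=F, W=T:
W <-> Z = T <-> T = T
(W <-> Z) ^ V = T ^ T = F
((W <-> Z) ^ V) ^ W = F ^ T = T
W <-> (((W <-> Z) ^ V) ^ W) = T <-> T = T
X ^ (W <-> (((W <-> Z) ^ V) ^ W)) = T ^ T = F
X | (X ^ (W <-> (((W <-> Z) ^ V) ^ W))) = T | F = T
V <-> Y = T <-> T = T
(X | (X ^ (W <-> (((W <-> Z) ^ V) ^ W)))) <-> (V <-> Y) = T <-> T = T
V & U = T & F = F
Y ^ U = T ^ F = T
(V & U) | (Y ^ U) = F | T = T
((X | (X ^ (W <-> (((W <-> Z) ^ V) ^ W)))) <-> (V <-> Y)) ^ ((V & U) | (Y ^ U)) = T ^ T = F
X ^ Y = T ^ T = F
(((X | (X ^ (W <-> (((W <-> Z) ^ V) ^ W)))) <-> (V <-> Y)) ^ ((V & U) | (Y ^ U))) ^ (X ^ Y) = F ^ F = F

F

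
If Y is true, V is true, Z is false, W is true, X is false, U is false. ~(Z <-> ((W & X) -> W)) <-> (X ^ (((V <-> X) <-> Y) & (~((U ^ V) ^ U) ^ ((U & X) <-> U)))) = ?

F

W & X = T & F = F
(W & X) -> W = F -> T = T
Z <-> ((W & X) -> W) = F <-> T = F
~(Z <-> ((W & X) -> W)) = ~F = T
V <-> X = T <-> F = F
(V <-> X) <-> Y = F <-> T = F
U ^ V = F ^ T = T
(U ^ V) ^ U = T ^ F = T
~((U ^ V) ^ U) = ~T = F
U & X = F & F = F
(U & X) <-> U = F <-> F = T
~((U ^ V) ^ U) ^ ((U & X) <-> U) = F ^ T = T
((V <-> X) <-> Y) & (~((U ^ V) ^ U) ^ ((U & X) <-> U)) = F & T = F
X ^ (((V <-> X) <-> Y) & (~((U ^ V) ^ U) ^ ((U & X) <-> U))) = F ^ F = F
~(Z <-> ((W & X) -> W)) <-> (X ^ (((V <-> X) <-> Y) & (~((U ^ V) ^ U) ^ ((U & X) <-> U)))) = T <-> F = F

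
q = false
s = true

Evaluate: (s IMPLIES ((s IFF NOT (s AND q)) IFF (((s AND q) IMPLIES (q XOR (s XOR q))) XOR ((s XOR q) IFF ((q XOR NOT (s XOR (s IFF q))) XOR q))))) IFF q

Substituting q=false, s=true:
s AND q = true AND false = false
NOT (s AND q) = NOT false = true
s IFF NOT (s AND q) = true IFF true = true
s AND q = true AND false = false
s XOR q = true XOR false = true
q XOR (s XOR q) = false XOR true = true
(s AND q) IMPLIES (q XOR (s XOR q)) = false IMPLIES true = true
s XOR q = true XOR false = true
s IFF q = true IFF false = false
s XOR (s IFF q) = true XOR false = true
NOT (s XOR (s IFF q)) = NOT true = false
q XOR NOT (s XOR (s IFF q)) = false XOR false = false
(q XOR NOT (s XOR (s IFF q))) XOR q = false XOR false = false
(s XOR q) IFF ((q XOR NOT (s XOR (s IFF q))) XOR q) = true IFF false = false
((s AND q) IMPLIES (q XOR (s XOR q))) XOR ((s XOR q) IFF ((q XOR NOT (s XOR (s IFF q))) XOR q)) = true XOR false = true
(s IFF NOT (s AND q)) IFF (((s AND q) IMPLIES (q XOR (s XOR q))) XOR ((s XOR q) IFF ((q XOR NOT (s XOR (s IFF q))) XOR q))) = true IFF true = true
s IMPLIES ((s IFF NOT (s AND q)) IFF (((s AND q) IMPLIES (q XOR (s XOR q))) XOR ((s XOR q) IFF ((q XOR NOT (s XOR (s IFF q))) XOR q)))) = true IMPLIES true = true
(s IMPLIES ((s IFF NOT (s AND q)) IFF (((s AND q) IMPLIES (q XOR (s XOR q))) XOR ((s XOR q) IFF ((q XOR NOT (s XOR (s IFF q))) XOR q))))) IFF q = true IFF false = false

false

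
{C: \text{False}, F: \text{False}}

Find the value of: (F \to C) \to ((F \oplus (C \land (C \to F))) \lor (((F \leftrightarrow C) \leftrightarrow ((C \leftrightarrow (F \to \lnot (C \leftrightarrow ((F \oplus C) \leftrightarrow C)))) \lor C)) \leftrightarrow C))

F \to C = \text{False} \to \text{False} = \text{True}
C \to F = \text{False} \to \text{False} = \text{True}
C \land (C \to F) = \text{False} \land \text{True} = \text{False}
F \oplus (C \land (C \to F)) = \text{False} \oplus \text{False} = \text{False}
F \leftrightarrow C = \text{False} \leftrightarrow \text{False} = \text{True}
F \oplus C = \text{False} \oplus \text{False} = \text{False}
(F \oplus C) \leftrightarrow C = \text{False} \leftrightarrow \text{False} = \text{True}
C \leftrightarrow ((F \oplus C) \leftrightarrow C) = \text{False} \leftrightarrow \text{True} = \text{False}
\lnot (C \leftrightarrow ((F \oplus C) \leftrightarrow C)) = \lnot \text{False} = \text{True}
F \to \lnot (C \leftrightarrow ((F \oplus C) \leftrightarrow C)) = \text{False} \to \text{True} = \text{True}
C \leftrightarrow (F \to \lnot (C \leftrightarrow ((F \oplus C) \leftrightarrow C))) = \text{False} \leftrightarrow \text{True} = \text{False}
(C \leftrightarrow (F \to \lnot (C \leftrightarrow ((F \oplus C) \leftrightarrow C)))) \lor C = \text{False} \lor \text{False} = \text{False}
(F \leftrightarrow C) \leftrightarrow ((C \leftrightarrow (F \to \lnot (C \leftrightarrow ((F \oplus C) \leftrightarrow C)))) \lor C) = \text{True} \leftrightarrow \text{False} = \text{False}
((F \leftrightarrow C) \leftrightarrow ((C \leftrightarrow (F \to \lnot (C \leftrightarrow ((F \oplus C) \leftrightarrow C)))) \lor C)) \leftrightarrow C = \text{False} \leftrightarrow \text{False} = \text{True}
(F \oplus (C \land (C \to F))) \lor (((F \leftrightarrow C) \leftrightarrow ((C \leftrightarrow (F \to \lnot (C \leftrightarrow ((F \oplus C) \leftrightarrow C)))) \lor C)) \leftrightarrow C) = \text{False} \lor \text{True} = \text{True}
(F \to C) \to ((F \oplus (C \land (C \to F))) \lor (((F \leftrightarrow C) \leftrightarrow ((C \leftrightarrow (F \to \lnot (C \leftrightarrow ((F \oplus C) \leftrightarrow C)))) \lor C)) \leftrightarrow C)) = \text{True} \to \text{True} = \text{True}

\text{True}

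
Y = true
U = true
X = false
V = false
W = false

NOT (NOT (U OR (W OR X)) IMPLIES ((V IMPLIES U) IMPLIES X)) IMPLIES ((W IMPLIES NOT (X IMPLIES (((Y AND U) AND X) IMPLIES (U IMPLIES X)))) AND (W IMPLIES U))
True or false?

Substituting Y=true, U=true, X=false, V=false, W=false:
W OR X = false OR false = false
U OR (W OR X) = true OR false = true
NOT (U OR (W OR X)) = NOT true = false
V IMPLIES U = false IMPLIES true = true
(V IMPLIES U) IMPLIES X = true IMPLIES false = false
NOT (U OR (W OR X)) IMPLIES ((V IMPLIES U) IMPLIES X) = false IMPLIES false = true
NOT (NOT (U OR (W OR X)) IMPLIES ((V IMPLIES U) IMPLIES X)) = NOT true = false
Y AND U = true AND true = true
(Y AND U) AND X = true AND false = false
U IMPLIES X = true IMPLIES false = false
((Y AND U) AND X) IMPLIES (U IMPLIES X) = false IMPLIES false = true
X IMPLIES (((Y AND U) AND X) IMPLIES (U IMPLIES X)) = false IMPLIES true = true
NOT (X IMPLIES (((Y AND U) AND X) IMPLIES (U IMPLIES X))) = NOT true = false
W IMPLIES NOT (X IMPLIES (((Y AND U) AND X) IMPLIES (U IMPLIES X))) = false IMPLIES false = true
W IMPLIES U = false IMPLIES true = true
(W IMPLIES NOT (X IMPLIES (((Y AND U) AND X) IMPLIES (U IMPLIES X)))) AND (W IMPLIES U) = true AND true = true
NOT (NOT (U OR (W OR X)) IMPLIES ((V IMPLIES U) IMPLIES X)) IMPLIES ((W IMPLIES NOT (X IMPLIES (((Y AND U) AND X) IMPLIES (U IMPLIES X)))) AND (W IMPLIES U)) = false IMPLIES true = true

true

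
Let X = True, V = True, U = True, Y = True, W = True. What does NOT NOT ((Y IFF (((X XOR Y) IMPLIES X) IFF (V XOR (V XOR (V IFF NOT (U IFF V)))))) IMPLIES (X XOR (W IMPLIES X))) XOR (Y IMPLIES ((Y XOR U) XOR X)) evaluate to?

False

X XOR Y = True XOR True = False
(X XOR Y) IMPLIES X = False IMPLIES True = True
U IFF V = True IFF True = True
NOT (U IFF V) = NOT True = False
V IFF NOT (U IFF V) = True IFF False = False
V XOR (V IFF NOT (U IFF V)) = True XOR False = True
V XOR (V XOR (V IFF NOT (U IFF V))) = True XOR True = False
((X XOR Y) IMPLIES X) IFF (V XOR (V XOR (V IFF NOT (U IFF V)))) = True IFF False = False
Y IFF (((X XOR Y) IMPLIES X) IFF (V XOR (V XOR (V IFF NOT (U IFF V))))) = True IFF False = False
W IMPLIES X = True IMPLIES True = True
X XOR (W IMPLIES X) = True XOR True = False
(Y IFF (((X XOR Y) IMPLIES X) IFF (V XOR (V XOR (V IFF NOT (U IFF V)))))) IMPLIES (X XOR (W IMPLIES X)) = False IMPLIES False = True
NOT ((Y IFF (((X XOR Y) IMPLIES X) IFF (V XOR (V XOR (V IFF NOT (U IFF V)))))) IMPLIES (X XOR (W IMPLIES X))) = NOT True = False
NOT NOT ((Y IFF (((X XOR Y) IMPLIES X) IFF (V XOR (V XOR (V IFF NOT (U IFF V)))))) IMPLIES (X XOR (W IMPLIES X))) = NOT False = True
Y XOR U = True XOR True = False
(Y XOR U) XOR X = False XOR True = True
Y IMPLIES ((Y XOR U) XOR X) = True IMPLIES True = True
NOT NOT ((Y IFF (((X XOR Y) IMPLIES X) IFF (V XOR (V XOR (V IFF NOT (U IFF V)))))) IMPLIES (X XOR (W IMPLIES X))) XOR (Y IMPLIES ((Y XOR U) XOR X)) = True XOR True = False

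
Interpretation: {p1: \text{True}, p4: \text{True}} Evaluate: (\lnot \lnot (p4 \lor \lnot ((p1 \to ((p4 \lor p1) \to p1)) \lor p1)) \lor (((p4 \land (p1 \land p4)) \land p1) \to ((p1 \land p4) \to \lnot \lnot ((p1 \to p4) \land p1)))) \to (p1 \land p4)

\text{True}

p4 \lor p1 = \text{True} \lor \text{True} = \text{True}
(p4 \lor p1) \to p1 = \text{True} \to \text{True} = \text{True}
p1 \to ((p4 \lor p1) \to p1) = \text{True} \to \text{True} = \text{True}
(p1 \to ((p4 \lor p1) \to p1)) \lor p1 = \text{True} \lor \text{True} = \text{True}
\lnot ((p1 \to ((p4 \lor p1) \to p1)) \lor p1) = \lnot \text{True} = \text{False}
p4 \lor \lnot ((p1 \to ((p4 \lor p1) \to p1)) \lor p1) = \text{True} \lor \text{False} = \text{True}
\lnot (p4 \lor \lnot ((p1 \to ((p4 \lor p1) \to p1)) \lor p1)) = \lnot \text{True} = \text{False}
\lnot \lnot (p4 \lor \lnot ((p1 \to ((p4 \lor p1) \to p1)) \lor p1)) = \lnot \text{False} = \text{True}
p1 \land p4 = \text{True} \land \text{True} = \text{True}
p4 \land (p1 \land p4) = \text{True} \land \text{True} = \text{True}
(p4 \land (p1 \land p4)) \land p1 = \text{True} \land \text{True} = \text{True}
p1 \land p4 = \text{True} \land \text{True} = \text{True}
p1 \to p4 = \text{True} \to \text{True} = \text{True}
(p1 \to p4) \land p1 = \text{True} \land \text{True} = \text{True}
\lnot ((p1 \to p4) \land p1) = \lnot \text{True} = \text{False}
\lnot \lnot ((p1 \to p4) \land p1) = \lnot \text{False} = \text{True}
(p1 \land p4) \to \lnot \lnot ((p1 \to p4) \land p1) = \text{True} \to \text{True} = \text{True}
((p4 \land (p1 \land p4)) \land p1) \to ((p1 \land p4) \to \lnot \lnot ((p1 \to p4) \land p1)) = \text{True} \to \text{True} = \text{True}
\lnot \lnot (p4 \lor \lnot ((p1 \to ((p4 \lor p1) \to p1)) \lor p1)) \lor (((p4 \land (p1 \land p4)) \land p1) \to ((p1 \land p4) \to \lnot \lnot ((p1 \to p4) \land p1))) = \text{True} \lor \text{True} = \text{True}
p1 \land p4 = \text{True} \land \text{True} = \text{True}
(\lnot \lnot (p4 \lor \lnot ((p1 \to ((p4 \lor p1) \to p1)) \lor p1)) \lor (((p4 \land (p1 \land p4)) \land p1) \to ((p1 \land p4) \to \lnot \lnot ((p1 \to p4) \land p1)))) \to (p1 \land p4) = \text{True} \to \text{True} = \text{True}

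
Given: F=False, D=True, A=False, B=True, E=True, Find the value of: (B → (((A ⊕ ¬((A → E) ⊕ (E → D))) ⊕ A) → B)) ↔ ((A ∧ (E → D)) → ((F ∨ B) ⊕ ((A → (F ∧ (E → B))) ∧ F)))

A → E = False → True = True
E → D = True → True = True
(A → E) ⊕ (E → D) = True ⊕ True = False
¬((A → E) ⊕ (E → D)) = ¬False = True
A ⊕ ¬((A → E) ⊕ (E → D)) = False ⊕ True = True
(A ⊕ ¬((A → E) ⊕ (E → D))) ⊕ A = True ⊕ False = True
((A ⊕ ¬((A → E) ⊕ (E → D))) ⊕ A) → B = True → True = True
B → (((A ⊕ ¬((A → E) ⊕ (E → D))) ⊕ A) → B) = True → True = True
E → D = True → True = True
A ∧ (E → D) = False ∧ True = False
F ∨ B = False ∨ True = True
E → B = True → True = True
F ∧ (E → B) = False ∧ True = False
A → (F ∧ (E → B)) = False → False = True
(A → (F ∧ (E → B))) ∧ F = True ∧ False = False
(F ∨ B) ⊕ ((A → (F ∧ (E → B))) ∧ F) = True ⊕ False = True
(A ∧ (E → D)) → ((F ∨ B) ⊕ ((A → (F ∧ (E → B))) ∧ F)) = False → True = True
(B → (((A ⊕ ¬((A → E) ⊕ (E → D))) ⊕ A) → B)) ↔ ((A ∧ (E → D)) → ((F ∨ B) ⊕ ((A → (F ∧ (E → B))) ∧ F))) = True ↔ True = True

True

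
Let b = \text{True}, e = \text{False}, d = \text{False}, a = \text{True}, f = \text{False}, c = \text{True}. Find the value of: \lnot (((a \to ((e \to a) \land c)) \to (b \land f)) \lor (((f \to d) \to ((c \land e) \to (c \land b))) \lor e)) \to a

e \to a = \text{False} \to \text{True} = \text{True}
(e \to a) \land c = \text{True} \land \text{True} = \text{True}
a \to ((e \to a) \land c) = \text{True} \to \text{True} = \text{True}
b \land f = \text{True} \land \text{False} = \text{False}
(a \to ((e \to a) \land c)) \to (b \land f) = \text{True} \to \text{False} = \text{False}
f \to d = \text{False} \to \text{False} = \text{True}
c \land e = \text{True} \land \text{False} = \text{False}
c \land b = \text{True} \land \text{True} = \text{True}
(c \land e) \to (c \land b) = \text{False} \to \text{True} = \text{True}
(f \to d) \to ((c \land e) \to (c \land b)) = \text{True} \to \text{True} = \text{True}
((f \to d) \to ((c \land e) \to (c \land b))) \lor e = \text{True} \lor \text{False} = \text{True}
((a \to ((e \to a) \land c)) \to (b \land f)) \lor (((f \to d) \to ((c \land e) \to (c \land b))) \lor e) = \text{False} \lor \text{True} = \text{True}
\lnot (((a \to ((e \to a) \land c)) \to (b \land f)) \lor (((f \to d) \to ((c \land e) \to (c \land b))) \lor e)) = \lnot \text{True} = \text{False}
\lnot (((a \to ((e \to a) \land c)) \to (b \land f)) \lor (((f \to d) \to ((c \land e) \to (c \land b))) \lor e)) \to a = \text{False} \to \text{True} = \text{True}

\text{True}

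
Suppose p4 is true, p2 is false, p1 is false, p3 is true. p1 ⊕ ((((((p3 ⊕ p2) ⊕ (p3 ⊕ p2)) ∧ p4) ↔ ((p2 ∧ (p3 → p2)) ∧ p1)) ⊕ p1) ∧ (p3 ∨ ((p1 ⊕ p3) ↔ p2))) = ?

T

Substituting p4=T, p2=F, p1=F, p3=T:
p3 ⊕ p2 = T ⊕ F = T
p3 ⊕ p2 = T ⊕ F = T
(p3 ⊕ p2) ⊕ (p3 ⊕ p2) = T ⊕ T = F
((p3 ⊕ p2) ⊕ (p3 ⊕ p2)) ∧ p4 = F ∧ T = F
p3 → p2 = T → F = F
p2 ∧ (p3 → p2) = F ∧ F = F
(p2 ∧ (p3 → p2)) ∧ p1 = F ∧ F = F
(((p3 ⊕ p2) ⊕ (p3 ⊕ p2)) ∧ p4) ↔ ((p2 ∧ (p3 → p2)) ∧ p1) = F ↔ F = T
((((p3 ⊕ p2) ⊕ (p3 ⊕ p2)) ∧ p4) ↔ ((p2 ∧ (p3 → p2)) ∧ p1)) ⊕ p1 = T ⊕ F = T
p1 ⊕ p3 = F ⊕ T = T
(p1 ⊕ p3) ↔ p2 = T ↔ F = F
p3 ∨ ((p1 ⊕ p3) ↔ p2) = T ∨ F = T
(((((p3 ⊕ p2) ⊕ (p3 ⊕ p2)) ∧ p4) ↔ ((p2 ∧ (p3 → p2)) ∧ p1)) ⊕ p1) ∧ (p3 ∨ ((p1 ⊕ p3) ↔ p2)) = T ∧ T = T
p1 ⊕ ((((((p3 ⊕ p2) ⊕ (p3 ⊕ p2)) ∧ p4) ↔ ((p2 ∧ (p3 → p2)) ∧ p1)) ⊕ p1) ∧ (p3 ∨ ((p1 ⊕ p3) ↔ p2))) = F ⊕ T = T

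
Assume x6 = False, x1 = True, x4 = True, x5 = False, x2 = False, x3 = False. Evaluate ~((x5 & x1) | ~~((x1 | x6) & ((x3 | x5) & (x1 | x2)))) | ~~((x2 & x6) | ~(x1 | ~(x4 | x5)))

x5 & x1 = False & True = False
x1 | x6 = True | False = True
x3 | x5 = False | False = False
x1 | x2 = True | False = True
(x3 | x5) & (x1 | x2) = False & True = False
(x1 | x6) & ((x3 | x5) & (x1 | x2)) = True & False = False
~((x1 | x6) & ((x3 | x5) & (x1 | x2))) = ~False = True
~~((x1 | x6) & ((x3 | x5) & (x1 | x2))) = ~True = False
(x5 & x1) | ~~((x1 | x6) & ((x3 | x5) & (x1 | x2))) = False | False = False
~((x5 & x1) | ~~((x1 | x6) & ((x3 | x5) & (x1 | x2)))) = ~False = True
x2 & x6 = False & False = False
x4 | x5 = True | False = True
~(x4 | x5) = ~True = False
x1 | ~(x4 | x5) = True | False = True
~(x1 | ~(x4 | x5)) = ~True = False
(x2 & x6) | ~(x1 | ~(x4 | x5)) = False | False = False
~((x2 & x6) | ~(x1 | ~(x4 | x5))) = ~False = True
~~((x2 & x6) | ~(x1 | ~(x4 | x5))) = ~True = False
~((x5 & x1) | ~~((x1 | x6) & ((x3 | x5) & (x1 | x2)))) | ~~((x2 & x6) | ~(x1 | ~(x4 | x5))) = True | False = True

True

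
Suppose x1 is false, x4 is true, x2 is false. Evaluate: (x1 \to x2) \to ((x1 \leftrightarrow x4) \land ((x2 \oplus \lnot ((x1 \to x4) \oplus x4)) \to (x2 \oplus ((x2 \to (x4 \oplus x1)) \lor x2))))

\text{False}

Substituting x1=\text{False}, x4=\text{True}, x2=\text{False}:
x1 \to x2 = \text{False} \to \text{False} = \text{True}
x1 \leftrightarrow x4 = \text{False} \leftrightarrow \text{True} = \text{False}
x1 \to x4 = \text{False} \to \text{True} = \text{True}
(x1 \to x4) \oplus x4 = \text{True} \oplus \text{True} = \text{False}
\lnot ((x1 \to x4) \oplus x4) = \lnot \text{False} = \text{True}
x2 \oplus \lnot ((x1 \to x4) \oplus x4) = \text{False} \oplus \text{True} = \text{True}
x4 \oplus x1 = \text{True} \oplus \text{False} = \text{True}
x2 \to (x4 \oplus x1) = \text{False} \to \text{True} = \text{True}
(x2 \to (x4 \oplus x1)) \lor x2 = \text{True} \lor \text{False} = \text{True}
x2 \oplus ((x2 \to (x4 \oplus x1)) \lor x2) = \text{False} \oplus \text{True} = \text{True}
(x2 \oplus \lnot ((x1 \to x4) \oplus x4)) \to (x2 \oplus ((x2 \to (x4 \oplus x1)) \lor x2)) = \text{True} \to \text{True} = \text{True}
(x1 \leftrightarrow x4) \land ((x2 \oplus \lnot ((x1 \to x4) \oplus x4)) \to (x2 \oplus ((x2 \to (x4 \oplus x1)) \lor x2))) = \text{False} \land \text{True} = \text{False}
(x1 \to x2) \to ((x1 \leftrightarrow x4) \land ((x2 \oplus \lnot ((x1 \to x4) \oplus x4)) \to (x2 \oplus ((x2 \to (x4 \oplus x1)) \lor x2)))) = \text{True} \to \text{False} = \text{False}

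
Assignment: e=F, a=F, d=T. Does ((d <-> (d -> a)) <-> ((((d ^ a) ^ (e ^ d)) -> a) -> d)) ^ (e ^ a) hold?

F

d -> a = T -> F = F
d <-> (d -> a) = T <-> F = F
d ^ a = T ^ F = T
e ^ d = F ^ T = T
(d ^ a) ^ (e ^ d) = T ^ T = F
((d ^ a) ^ (e ^ d)) -> a = F -> F = T
(((d ^ a) ^ (e ^ d)) -> a) -> d = T -> T = T
(d <-> (d -> a)) <-> ((((d ^ a) ^ (e ^ d)) -> a) -> d) = F <-> T = F
e ^ a = F ^ F = F
((d <-> (d -> a)) <-> ((((d ^ a) ^ (e ^ d)) -> a) -> d)) ^ (e ^ a) = F ^ F = F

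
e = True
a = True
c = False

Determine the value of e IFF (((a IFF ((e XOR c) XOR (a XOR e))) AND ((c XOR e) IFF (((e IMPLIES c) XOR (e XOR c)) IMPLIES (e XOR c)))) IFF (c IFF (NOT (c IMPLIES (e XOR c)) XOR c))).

True

e XOR c = True XOR False = True
a XOR e = True XOR True = False
(e XOR c) XOR (a XOR e) = True XOR False = True
a IFF ((e XOR c) XOR (a XOR e)) = True IFF True = True
c XOR e = False XOR True = True
e IMPLIES c = True IMPLIES False = False
e XOR c = True XOR False = True
(e IMPLIES c) XOR (e XOR c) = False XOR True = True
e XOR c = True XOR False = True
((e IMPLIES c) XOR (e XOR c)) IMPLIES (e XOR c) = True IMPLIES True = True
(c XOR e) IFF (((e IMPLIES c) XOR (e XOR c)) IMPLIES (e XOR c)) = True IFF True = True
(a IFF ((e XOR c) XOR (a XOR e))) AND ((c XOR e) IFF (((e IMPLIES c) XOR (e XOR c)) IMPLIES (e XOR c))) = True AND True = True
e XOR c = True XOR False = True
c IMPLIES (e XOR c) = False IMPLIES True = True
NOT (c IMPLIES (e XOR c)) = NOT True = False
NOT (c IMPLIES (e XOR c)) XOR c = False XOR False = False
c IFF (NOT (c IMPLIES (e XOR c)) XOR c) = False IFF False = True
((a IFF ((e XOR c) XOR (a XOR e))) AND ((c XOR e) IFF (((e IMPLIES c) XOR (e XOR c)) IMPLIES (e XOR c)))) IFF (c IFF (NOT (c IMPLIES (e XOR c)) XOR c)) = True IFF True = True
e IFF (((a IFF ((e XOR c) XOR (a XOR e))) AND ((c XOR e) IFF (((e IMPLIES c) XOR (e XOR c)) IMPLIES (e XOR c)))) IFF (c IFF (NOT (c IMPLIES (e XOR c)) XOR c))) = True IFF True = True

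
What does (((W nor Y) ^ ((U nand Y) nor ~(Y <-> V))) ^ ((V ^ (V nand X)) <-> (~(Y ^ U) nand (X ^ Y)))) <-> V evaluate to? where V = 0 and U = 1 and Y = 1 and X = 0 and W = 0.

1

W nor Y = 0 nor 1 = 0
U nand Y = 1 nand 1 = 0
Y <-> V = 1 <-> 0 = 0
~(Y <-> V) = ~0 = 1
(U nand Y) nor ~(Y <-> V) = 0 nor 1 = 0
(W nor Y) ^ ((U nand Y) nor ~(Y <-> V)) = 0 ^ 0 = 0
V nand X = 0 nand 0 = 1
V ^ (V nand X) = 0 ^ 1 = 1
Y ^ U = 1 ^ 1 = 0
~(Y ^ U) = ~0 = 1
X ^ Y = 0 ^ 1 = 1
~(Y ^ U) nand (X ^ Y) = 1 nand 1 = 0
(V ^ (V nand X)) <-> (~(Y ^ U) nand (X ^ Y)) = 1 <-> 0 = 0
((W nor Y) ^ ((U nand Y) nor ~(Y <-> V))) ^ ((V ^ (V nand X)) <-> (~(Y ^ U) nand (X ^ Y))) = 0 ^ 0 = 0
(((W nor Y) ^ ((U nand Y) nor ~(Y <-> V))) ^ ((V ^ (V nand X)) <-> (~(Y ^ U) nand (X ^ Y)))) <-> V = 0 <-> 0 = 1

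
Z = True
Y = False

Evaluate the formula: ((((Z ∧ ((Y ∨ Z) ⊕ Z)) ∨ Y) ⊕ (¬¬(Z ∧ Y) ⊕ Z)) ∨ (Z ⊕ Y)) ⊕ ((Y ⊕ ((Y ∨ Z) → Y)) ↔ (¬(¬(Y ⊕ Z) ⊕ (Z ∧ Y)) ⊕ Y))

Y ∨ Z = False ∨ True = True
(Y ∨ Z) ⊕ Z = True ⊕ True = False
Z ∧ ((Y ∨ Z) ⊕ Z) = True ∧ False = False
(Z ∧ ((Y ∨ Z) ⊕ Z)) ∨ Y = False ∨ False = False
Z ∧ Y = True ∧ False = False
¬(Z ∧ Y) = ¬False = True
¬¬(Z ∧ Y) = ¬True = False
¬¬(Z ∧ Y) ⊕ Z = False ⊕ True = True
((Z ∧ ((Y ∨ Z) ⊕ Z)) ∨ Y) ⊕ (¬¬(Z ∧ Y) ⊕ Z) = False ⊕ True = True
Z ⊕ Y = True ⊕ False = True
(((Z ∧ ((Y ∨ Z) ⊕ Z)) ∨ Y) ⊕ (¬¬(Z ∧ Y) ⊕ Z)) ∨ (Z ⊕ Y) = True ∨ True = True
Y ∨ Z = False ∨ True = True
(Y ∨ Z) → Y = True → False = False
Y ⊕ ((Y ∨ Z) → Y) = False ⊕ False = False
Y ⊕ Z = False ⊕ True = True
¬(Y ⊕ Z) = ¬True = False
Z ∧ Y = True ∧ False = False
¬(Y ⊕ Z) ⊕ (Z ∧ Y) = False ⊕ False = False
¬(¬(Y ⊕ Z) ⊕ (Z ∧ Y)) = ¬False = True
¬(¬(Y ⊕ Z) ⊕ (Z ∧ Y)) ⊕ Y = True ⊕ False = True
(Y ⊕ ((Y ∨ Z) → Y)) ↔ (¬(¬(Y ⊕ Z) ⊕ (Z ∧ Y)) ⊕ Y) = False ↔ True = False
((((Z ∧ ((Y ∨ Z) ⊕ Z)) ∨ Y) ⊕ (¬¬(Z ∧ Y) ⊕ Z)) ∨ (Z ⊕ Y)) ⊕ ((Y ⊕ ((Y ∨ Z) → Y)) ↔ (¬(¬(Y ⊕ Z) ⊕ (Z ∧ Y)) ⊕ Y)) = True ⊕ False = True

True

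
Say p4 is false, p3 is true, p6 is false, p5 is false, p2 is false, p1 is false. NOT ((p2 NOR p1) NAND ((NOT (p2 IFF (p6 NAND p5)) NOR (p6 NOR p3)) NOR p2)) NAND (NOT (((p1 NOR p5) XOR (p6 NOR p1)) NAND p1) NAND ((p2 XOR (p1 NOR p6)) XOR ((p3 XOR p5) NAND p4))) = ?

F

p2 NOR p1 = F NOR F = T
p6 NAND p5 = F NAND F = T
p2 IFF (p6 NAND p5) = F IFF T = F
NOT (p2 IFF (p6 NAND p5)) = NOT F = T
p6 NOR p3 = F NOR T = F
NOT (p2 IFF (p6 NAND p5)) NOR (p6 NOR p3) = T NOR F = F
(NOT (p2 IFF (p6 NAND p5)) NOR (p6 NOR p3)) NOR p2 = F NOR F = T
(p2 NOR p1) NAND ((NOT (p2 IFF (p6 NAND p5)) NOR (p6 NOR p3)) NOR p2) = T NAND T = F
NOT ((p2 NOR p1) NAND ((NOT (p2 IFF (p6 NAND p5)) NOR (p6 NOR p3)) NOR p2)) = NOT F = T
p1 NOR p5 = F NOR F = T
p6 NOR p1 = F NOR F = T
(p1 NOR p5) XOR (p6 NOR p1) = T XOR T = F
((p1 NOR p5) XOR (p6 NOR p1)) NAND p1 = F NAND F = T
NOT (((p1 NOR p5) XOR (p6 NOR p1)) NAND p1) = NOT T = F
p1 NOR p6 = F NOR F = T
p2 XOR (p1 NOR p6) = F XOR T = T
p3 XOR p5 = T XOR F = T
(p3 XOR p5) NAND p4 = T NAND F = T
(p2 XOR (p1 NOR p6)) XOR ((p3 XOR p5) NAND p4) = T XOR T = F
NOT (((p1 NOR p5) XOR (p6 NOR p1)) NAND p1) NAND ((p2 XOR (p1 NOR p6)) XOR ((p3 XOR p5) NAND p4)) = F NAND F = T
NOT ((p2 NOR p1) NAND ((NOT (p2 IFF (p6 NAND p5)) NOR (p6 NOR p3)) NOR p2)) NAND (NOT (((p1 NOR p5) XOR (p6 NOR p1)) NAND p1) NAND ((p2 XOR (p1 NOR p6)) XOR ((p3 XOR p5) NAND p4))) = T NAND T = F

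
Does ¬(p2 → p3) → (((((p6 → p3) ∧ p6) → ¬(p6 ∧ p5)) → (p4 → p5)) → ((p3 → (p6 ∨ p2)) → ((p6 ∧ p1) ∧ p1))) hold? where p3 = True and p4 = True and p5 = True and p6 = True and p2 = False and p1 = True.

p2 → p3 = False → True = True
¬(p2 → p3) = ¬True = False
p6 → p3 = True → True = True
(p6 → p3) ∧ p6 = True ∧ True = True
p6 ∧ p5 = True ∧ True = True
¬(p6 ∧ p5) = ¬True = False
((p6 → p3) ∧ p6) → ¬(p6 ∧ p5) = True → False = False
p4 → p5 = True → True = True
(((p6 → p3) ∧ p6) → ¬(p6 ∧ p5)) → (p4 → p5) = False → True = True
p6 ∨ p2 = True ∨ False = True
p3 → (p6 ∨ p2) = True → True = True
p6 ∧ p1 = True ∧ True = True
(p6 ∧ p1) ∧ p1 = True ∧ True = True
(p3 → (p6 ∨ p2)) → ((p6 ∧ p1) ∧ p1) = True → True = True
((((p6 → p3) ∧ p6) → ¬(p6 ∧ p5)) → (p4 → p5)) → ((p3 → (p6 ∨ p2)) → ((p6 ∧ p1) ∧ p1)) = True → True = True
¬(p2 → p3) → (((((p6 → p3) ∧ p6) → ¬(p6 ∧ p5)) → (p4 → p5)) → ((p3 → (p6 ∨ p2)) → ((p6 ∧ p1) ∧ p1))) = False → True = True

True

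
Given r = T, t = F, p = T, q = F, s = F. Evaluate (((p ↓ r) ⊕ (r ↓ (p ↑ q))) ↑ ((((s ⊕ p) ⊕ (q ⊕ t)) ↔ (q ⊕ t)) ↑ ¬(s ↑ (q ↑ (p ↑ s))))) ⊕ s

T

p ↓ r = T ↓ T = F
p ↑ q = T ↑ F = T
r ↓ (p ↑ q) = T ↓ T = F
(p ↓ r) ⊕ (r ↓ (p ↑ q)) = F ⊕ F = F
s ⊕ p = F ⊕ T = T
q ⊕ t = F ⊕ F = F
(s ⊕ p) ⊕ (q ⊕ t) = T ⊕ F = T
q ⊕ t = F ⊕ F = F
((s ⊕ p) ⊕ (q ⊕ t)) ↔ (q ⊕ t) = T ↔ F = F
p ↑ s = T ↑ F = T
q ↑ (p ↑ s) = F ↑ T = T
s ↑ (q ↑ (p ↑ s)) = F ↑ T = T
¬(s ↑ (q ↑ (p ↑ s))) = ¬T = F
(((s ⊕ p) ⊕ (q ⊕ t)) ↔ (q ⊕ t)) ↑ ¬(s ↑ (q ↑ (p ↑ s))) = F ↑ F = T
((p ↓ r) ⊕ (r ↓ (p ↑ q))) ↑ ((((s ⊕ p) ⊕ (q ⊕ t)) ↔ (q ⊕ t)) ↑ ¬(s ↑ (q ↑ (p ↑ s)))) = F ↑ T = T
(((p ↓ r) ⊕ (r ↓ (p ↑ q))) ↑ ((((s ⊕ p) ⊕ (q ⊕ t)) ↔ (q ⊕ t)) ↑ ¬(s ↑ (q ↑ (p ↑ s))))) ⊕ s = T ⊕ F = T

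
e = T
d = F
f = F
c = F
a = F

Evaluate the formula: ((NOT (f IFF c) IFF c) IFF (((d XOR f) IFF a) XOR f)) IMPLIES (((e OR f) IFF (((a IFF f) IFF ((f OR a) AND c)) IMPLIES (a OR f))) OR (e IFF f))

T

f IFF c = F IFF F = T
NOT (f IFF c) = NOT T = F
NOT (f IFF c) IFF c = F IFF F = T
d XOR f = F XOR F = F
(d XOR f) IFF a = F IFF F = T
((d XOR f) IFF a) XOR f = T XOR F = T
(NOT (f IFF c) IFF c) IFF (((d XOR f) IFF a) XOR f) = T IFF T = T
e OR f = T OR F = T
a IFF f = F IFF F = T
f OR a = F OR F = F
(f OR a) AND c = F AND F = F
(a IFF f) IFF ((f OR a) AND c) = T IFF F = F
a OR f = F OR F = F
((a IFF f) IFF ((f OR a) AND c)) IMPLIES (a OR f) = F IMPLIES F = T
(e OR f) IFF (((a IFF f) IFF ((f OR a) AND c)) IMPLIES (a OR f)) = T IFF T = T
e IFF f = T IFF F = F
((e OR f) IFF (((a IFF f) IFF ((f OR a) AND c)) IMPLIES (a OR f))) OR (e IFF f) = T OR F = T
((NOT (f IFF c) IFF c) IFF (((d XOR f) IFF a) XOR f)) IMPLIES (((e OR f) IFF (((a IFF f) IFF ((f OR a) AND c)) IMPLIES (a OR f))) OR (e IFF f)) = T IMPLIES T = T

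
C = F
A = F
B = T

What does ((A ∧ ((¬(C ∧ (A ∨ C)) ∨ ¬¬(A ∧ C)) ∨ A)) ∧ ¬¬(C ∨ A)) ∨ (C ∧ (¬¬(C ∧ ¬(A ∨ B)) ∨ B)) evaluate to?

Substituting C=F, A=F, B=T:
A ∨ C = F ∨ F = F
C ∧ (A ∨ C) = F ∧ F = F
¬(C ∧ (A ∨ C)) = ¬F = T
A ∧ C = F ∧ F = F
¬(A ∧ C) = ¬F = T
¬¬(A ∧ C) = ¬T = F
¬(C ∧ (A ∨ C)) ∨ ¬¬(A ∧ C) = T ∨ F = T
(¬(C ∧ (A ∨ C)) ∨ ¬¬(A ∧ C)) ∨ A = T ∨ F = T
A ∧ ((¬(C ∧ (A ∨ C)) ∨ ¬¬(A ∧ C)) ∨ A) = F ∧ T = F
C ∨ A = F ∨ F = F
¬(C ∨ A) = ¬F = T
¬¬(C ∨ A) = ¬T = F
(A ∧ ((¬(C ∧ (A ∨ C)) ∨ ¬¬(A ∧ C)) ∨ A)) ∧ ¬¬(C ∨ A) = F ∧ F = F
A ∨ B = F ∨ T = T
¬(A ∨ B) = ¬T = F
C ∧ ¬(A ∨ B) = F ∧ F = F
¬(C ∧ ¬(A ∨ B)) = ¬F = T
¬¬(C ∧ ¬(A ∨ B)) = ¬T = F
¬¬(C ∧ ¬(A ∨ B)) ∨ B = F ∨ T = T
C ∧ (¬¬(C ∧ ¬(A ∨ B)) ∨ B) = F ∧ T = F
((A ∧ ((¬(C ∧ (A ∨ C)) ∨ ¬¬(A ∧ C)) ∨ A)) ∧ ¬¬(C ∨ A)) ∨ (C ∧ (¬¬(C ∧ ¬(A ∨ B)) ∨ B)) = F ∨ F = F

F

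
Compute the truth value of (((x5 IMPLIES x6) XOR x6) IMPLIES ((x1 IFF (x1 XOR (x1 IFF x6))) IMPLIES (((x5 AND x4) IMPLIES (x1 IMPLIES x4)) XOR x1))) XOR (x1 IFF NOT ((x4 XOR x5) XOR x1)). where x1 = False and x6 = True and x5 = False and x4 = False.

True

Substituting x1=False, x6=True, x5=False, x4=False:
x5 IMPLIES x6 = False IMPLIES True = True
(x5 IMPLIES x6) XOR x6 = True XOR True = False
x1 IFF x6 = False IFF True = False
x1 XOR (x1 IFF x6) = False XOR False = False
x1 IFF (x1 XOR (x1 IFF x6)) = False IFF False = True
x5 AND x4 = False AND False = False
x1 IMPLIES x4 = False IMPLIES False = True
(x5 AND x4) IMPLIES (x1 IMPLIES x4) = False IMPLIES True = True
((x5 AND x4) IMPLIES (x1 IMPLIES x4)) XOR x1 = True XOR False = True
(x1 IFF (x1 XOR (x1 IFF x6))) IMPLIES (((x5 AND x4) IMPLIES (x1 IMPLIES x4)) XOR x1) = True IMPLIES True = True
((x5 IMPLIES x6) XOR x6) IMPLIES ((x1 IFF (x1 XOR (x1 IFF x6))) IMPLIES (((x5 AND x4) IMPLIES (x1 IMPLIES x4)) XOR x1)) = False IMPLIES True = True
x4 XOR x5 = False XOR False = False
(x4 XOR x5) XOR x1 = False XOR False = False
NOT ((x4 XOR x5) XOR x1) = NOT False = True
x1 IFF NOT ((x4 XOR x5) XOR x1) = False IFF True = False
(((x5 IMPLIES x6) XOR x6) IMPLIES ((x1 IFF (x1 XOR (x1 IFF x6))) IMPLIES (((x5 AND x4) IMPLIES (x1 IMPLIES x4)) XOR x1))) XOR (x1 IFF NOT ((x4 XOR x5) XOR x1)) = True XOR False = True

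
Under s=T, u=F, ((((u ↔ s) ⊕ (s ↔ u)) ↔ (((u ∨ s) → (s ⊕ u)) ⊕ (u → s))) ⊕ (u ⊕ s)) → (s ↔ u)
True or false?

T

Substituting s=T, u=F:
u ↔ s = F ↔ T = F
s ↔ u = T ↔ F = F
(u ↔ s) ⊕ (s ↔ u) = F ⊕ F = F
u ∨ s = F ∨ T = T
s ⊕ u = T ⊕ F = T
(u ∨ s) → (s ⊕ u) = T → T = T
u → s = F → T = T
((u ∨ s) → (s ⊕ u)) ⊕ (u → s) = T ⊕ T = F
((u ↔ s) ⊕ (s ↔ u)) ↔ (((u ∨ s) → (s ⊕ u)) ⊕ (u → s)) = F ↔ F = T
u ⊕ s = F ⊕ T = T
(((u ↔ s) ⊕ (s ↔ u)) ↔ (((u ∨ s) → (s ⊕ u)) ⊕ (u → s))) ⊕ (u ⊕ s) = T ⊕ T = F
s ↔ u = T ↔ F = F
((((u ↔ s) ⊕ (s ↔ u)) ↔ (((u ∨ s) → (s ⊕ u)) ⊕ (u → s))) ⊕ (u ⊕ s)) → (s ↔ u) = F → F = T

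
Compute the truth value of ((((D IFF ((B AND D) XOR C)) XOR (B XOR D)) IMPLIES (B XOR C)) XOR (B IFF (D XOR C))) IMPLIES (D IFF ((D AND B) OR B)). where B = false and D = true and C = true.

Substituting B=false, D=true, C=true:
B AND D = false AND true = false
(B AND D) XOR C = false XOR true = true
D IFF ((B AND D) XOR C) = true IFF true = true
B XOR D = false XOR true = true
(D IFF ((B AND D) XOR C)) XOR (B XOR D) = true XOR true = false
B XOR C = false XOR true = true
((D IFF ((B AND D) XOR C)) XOR (B XOR D)) IMPLIES (B XOR C) = false IMPLIES true = true
D XOR C = true XOR true = false
B IFF (D XOR C) = false IFF false = true
(((D IFF ((B AND D) XOR C)) XOR (B XOR D)) IMPLIES (B XOR C)) XOR (B IFF (D XOR C)) = true XOR true = false
D AND B = true AND false = false
(D AND B) OR B = false OR false = false
D IFF ((D AND B) OR B) = true IFF false = false
((((D IFF ((B AND D) XOR C)) XOR (B XOR D)) IMPLIES (B XOR C)) XOR (B IFF (D XOR C))) IMPLIES (D IFF ((D AND B) OR B)) = false IMPLIES false = true

true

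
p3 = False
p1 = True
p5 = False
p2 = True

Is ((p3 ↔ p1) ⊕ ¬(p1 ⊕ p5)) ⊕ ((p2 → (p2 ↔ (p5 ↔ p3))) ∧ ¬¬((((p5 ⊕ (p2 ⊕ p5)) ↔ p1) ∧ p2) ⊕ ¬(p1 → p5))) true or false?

False

p3 ↔ p1 = False ↔ True = False
p1 ⊕ p5 = True ⊕ False = True
¬(p1 ⊕ p5) = ¬True = False
(p3 ↔ p1) ⊕ ¬(p1 ⊕ p5) = False ⊕ False = False
p5 ↔ p3 = False ↔ False = True
p2 ↔ (p5 ↔ p3) = True ↔ True = True
p2 → (p2 ↔ (p5 ↔ p3)) = True → True = True
p2 ⊕ p5 = True ⊕ False = True
p5 ⊕ (p2 ⊕ p5) = False ⊕ True = True
(p5 ⊕ (p2 ⊕ p5)) ↔ p1 = True ↔ True = True
((p5 ⊕ (p2 ⊕ p5)) ↔ p1) ∧ p2 = True ∧ True = True
p1 → p5 = True → False = False
¬(p1 → p5) = ¬False = True
(((p5 ⊕ (p2 ⊕ p5)) ↔ p1) ∧ p2) ⊕ ¬(p1 → p5) = True ⊕ True = False
¬((((p5 ⊕ (p2 ⊕ p5)) ↔ p1) ∧ p2) ⊕ ¬(p1 → p5)) = ¬False = True
¬¬((((p5 ⊕ (p2 ⊕ p5)) ↔ p1) ∧ p2) ⊕ ¬(p1 → p5)) = ¬True = False
(p2 → (p2 ↔ (p5 ↔ p3))) ∧ ¬¬((((p5 ⊕ (p2 ⊕ p5)) ↔ p1) ∧ p2) ⊕ ¬(p1 → p5)) = True ∧ False = False
((p3 ↔ p1) ⊕ ¬(p1 ⊕ p5)) ⊕ ((p2 → (p2 ↔ (p5 ↔ p3))) ∧ ¬¬((((p5 ⊕ (p2 ⊕ p5)) ↔ p1) ∧ p2) ⊕ ¬(p1 → p5))) = False ⊕ False = False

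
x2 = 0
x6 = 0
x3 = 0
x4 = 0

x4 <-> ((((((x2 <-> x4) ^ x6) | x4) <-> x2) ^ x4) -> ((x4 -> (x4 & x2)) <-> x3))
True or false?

Substituting x2=0, x6=0, x3=0, x4=0:
x2 <-> x4 = 0 <-> 0 = 1
(x2 <-> x4) ^ x6 = 1 ^ 0 = 1
((x2 <-> x4) ^ x6) | x4 = 1 | 0 = 1
(((x2 <-> x4) ^ x6) | x4) <-> x2 = 1 <-> 0 = 0
((((x2 <-> x4) ^ x6) | x4) <-> x2) ^ x4 = 0 ^ 0 = 0
x4 & x2 = 0 & 0 = 0
x4 -> (x4 & x2) = 0 -> 0 = 1
(x4 -> (x4 & x2)) <-> x3 = 1 <-> 0 = 0
(((((x2 <-> x4) ^ x6) | x4) <-> x2) ^ x4) -> ((x4 -> (x4 & x2)) <-> x3) = 0 -> 0 = 1
x4 <-> ((((((x2 <-> x4) ^ x6) | x4) <-> x2) ^ x4) -> ((x4 -> (x4 & x2)) <-> x3)) = 0 <-> 1 = 0

0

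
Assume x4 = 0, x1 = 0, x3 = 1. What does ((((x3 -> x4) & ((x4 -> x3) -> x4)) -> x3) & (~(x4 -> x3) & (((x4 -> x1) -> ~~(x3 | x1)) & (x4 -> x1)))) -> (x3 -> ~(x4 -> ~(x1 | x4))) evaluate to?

1

x3 -> x4 = 1 -> 0 = 0
x4 -> x3 = 0 -> 1 = 1
(x4 -> x3) -> x4 = 1 -> 0 = 0
(x3 -> x4) & ((x4 -> x3) -> x4) = 0 & 0 = 0
((x3 -> x4) & ((x4 -> x3) -> x4)) -> x3 = 0 -> 1 = 1
x4 -> x3 = 0 -> 1 = 1
~(x4 -> x3) = ~1 = 0
x4 -> x1 = 0 -> 0 = 1
x3 | x1 = 1 | 0 = 1
~(x3 | x1) = ~1 = 0
~~(x3 | x1) = ~0 = 1
(x4 -> x1) -> ~~(x3 | x1) = 1 -> 1 = 1
x4 -> x1 = 0 -> 0 = 1
((x4 -> x1) -> ~~(x3 | x1)) & (x4 -> x1) = 1 & 1 = 1
~(x4 -> x3) & (((x4 -> x1) -> ~~(x3 | x1)) & (x4 -> x1)) = 0 & 1 = 0
(((x3 -> x4) & ((x4 -> x3) -> x4)) -> x3) & (~(x4 -> x3) & (((x4 -> x1) -> ~~(x3 | x1)) & (x4 -> x1))) = 1 & 0 = 0
x1 | x4 = 0 | 0 = 0
~(x1 | x4) = ~0 = 1
x4 -> ~(x1 | x4) = 0 -> 1 = 1
~(x4 -> ~(x1 | x4)) = ~1 = 0
x3 -> ~(x4 -> ~(x1 | x4)) = 1 -> 0 = 0
((((x3 -> x4) & ((x4 -> x3) -> x4)) -> x3) & (~(x4 -> x3) & (((x4 -> x1) -> ~~(x3 | x1)) & (x4 -> x1)))) -> (x3 -> ~(x4 -> ~(x1 | x4))) = 0 -> 0 = 1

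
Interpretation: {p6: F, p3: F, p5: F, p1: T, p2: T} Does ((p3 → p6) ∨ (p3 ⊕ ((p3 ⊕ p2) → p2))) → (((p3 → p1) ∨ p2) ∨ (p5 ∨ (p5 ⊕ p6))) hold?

T

p3 → p6 = F → F = T
p3 ⊕ p2 = F ⊕ T = T
(p3 ⊕ p2) → p2 = T → T = T
p3 ⊕ ((p3 ⊕ p2) → p2) = F ⊕ T = T
(p3 → p6) ∨ (p3 ⊕ ((p3 ⊕ p2) → p2)) = T ∨ T = T
p3 → p1 = F → T = T
(p3 → p1) ∨ p2 = T ∨ T = T
p5 ⊕ p6 = F ⊕ F = F
p5 ∨ (p5 ⊕ p6) = F ∨ F = F
((p3 → p1) ∨ p2) ∨ (p5 ∨ (p5 ⊕ p6)) = T ∨ F = T
((p3 → p6) ∨ (p3 ⊕ ((p3 ⊕ p2) → p2))) → (((p3 → p1) ∨ p2) ∨ (p5 ∨ (p5 ⊕ p6))) = T → T = T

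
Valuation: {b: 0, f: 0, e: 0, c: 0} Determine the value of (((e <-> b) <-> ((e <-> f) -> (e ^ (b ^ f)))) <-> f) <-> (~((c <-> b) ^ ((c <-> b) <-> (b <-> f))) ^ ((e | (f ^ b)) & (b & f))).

e <-> b = 0 <-> 0 = 1
e <-> f = 0 <-> 0 = 1
b ^ f = 0 ^ 0 = 0
e ^ (b ^ f) = 0 ^ 0 = 0
(e <-> f) -> (e ^ (b ^ f)) = 1 -> 0 = 0
(e <-> b) <-> ((e <-> f) -> (e ^ (b ^ f))) = 1 <-> 0 = 0
((e <-> b) <-> ((e <-> f) -> (e ^ (b ^ f)))) <-> f = 0 <-> 0 = 1
c <-> b = 0 <-> 0 = 1
c <-> b = 0 <-> 0 = 1
b <-> f = 0 <-> 0 = 1
(c <-> b) <-> (b <-> f) = 1 <-> 1 = 1
(c <-> b) ^ ((c <-> b) <-> (b <-> f)) = 1 ^ 1 = 0
~((c <-> b) ^ ((c <-> b) <-> (b <-> f))) = ~0 = 1
f ^ b = 0 ^ 0 = 0
e | (f ^ b) = 0 | 0 = 0
b & f = 0 & 0 = 0
(e | (f ^ b)) & (b & f) = 0 & 0 = 0
~((c <-> b) ^ ((c <-> b) <-> (b <-> f))) ^ ((e | (f ^ b)) & (b & f)) = 1 ^ 0 = 1
(((e <-> b) <-> ((e <-> f) -> (e ^ (b ^ f)))) <-> f) <-> (~((c <-> b) ^ ((c <-> b) <-> (b <-> f))) ^ ((e | (f ^ b)) & (b & f))) = 1 <-> 1 = 1

1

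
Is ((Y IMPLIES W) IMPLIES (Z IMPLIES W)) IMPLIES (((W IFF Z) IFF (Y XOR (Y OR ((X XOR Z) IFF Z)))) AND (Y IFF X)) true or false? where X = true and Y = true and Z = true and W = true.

Y IMPLIES W = true IMPLIES true = true
Z IMPLIES W = true IMPLIES true = true
(Y IMPLIES W) IMPLIES (Z IMPLIES W) = true IMPLIES true = true
W IFF Z = true IFF true = true
X XOR Z = true XOR true = false
(X XOR Z) IFF Z = false IFF true = false
Y OR ((X XOR Z) IFF Z) = true OR false = true
Y XOR (Y OR ((X XOR Z) IFF Z)) = true XOR true = false
(W IFF Z) IFF (Y XOR (Y OR ((X XOR Z) IFF Z))) = true IFF false = false
Y IFF X = true IFF true = true
((W IFF Z) IFF (Y XOR (Y OR ((X XOR Z) IFF Z)))) AND (Y IFF X) = false AND true = false
((Y IMPLIES W) IMPLIES (Z IMPLIES W)) IMPLIES (((W IFF Z) IFF (Y XOR (Y OR ((X XOR Z) IFF Z)))) AND (Y IFF X)) = true IMPLIES false = false

false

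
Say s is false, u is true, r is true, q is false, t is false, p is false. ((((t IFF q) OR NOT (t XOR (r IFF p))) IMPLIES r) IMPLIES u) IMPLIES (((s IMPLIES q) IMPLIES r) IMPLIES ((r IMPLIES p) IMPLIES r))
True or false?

T

Substituting s=F, u=T, r=T, q=F, t=F, p=F:
t IFF q = F IFF F = T
r IFF p = T IFF F = F
t XOR (r IFF p) = F XOR F = F
NOT (t XOR (r IFF p)) = NOT F = T
(t IFF q) OR NOT (t XOR (r IFF p)) = T OR T = T
((t IFF q) OR NOT (t XOR (r IFF p))) IMPLIES r = T IMPLIES T = T
(((t IFF q) OR NOT (t XOR (r IFF p))) IMPLIES r) IMPLIES u = T IMPLIES T = T
s IMPLIES q = F IMPLIES F = T
(s IMPLIES q) IMPLIES r = T IMPLIES T = T
r IMPLIES p = T IMPLIES F = F
(r IMPLIES p) IMPLIES r = F IMPLIES T = T
((s IMPLIES q) IMPLIES r) IMPLIES ((r IMPLIES p) IMPLIES r) = T IMPLIES T = T
((((t IFF q) OR NOT (t XOR (r IFF p))) IMPLIES r) IMPLIES u) IMPLIES (((s IMPLIES q) IMPLIES r) IMPLIES ((r IMPLIES p) IMPLIES r)) = T IMPLIES T = T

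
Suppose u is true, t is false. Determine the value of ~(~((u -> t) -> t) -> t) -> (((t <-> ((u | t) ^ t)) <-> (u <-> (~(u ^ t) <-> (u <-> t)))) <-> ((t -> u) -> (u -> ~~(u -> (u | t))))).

1

u -> t = 1 -> 0 = 0
(u -> t) -> t = 0 -> 0 = 1
~((u -> t) -> t) = ~1 = 0
~((u -> t) -> t) -> t = 0 -> 0 = 1
~(~((u -> t) -> t) -> t) = ~1 = 0
u | t = 1 | 0 = 1
(u | t) ^ t = 1 ^ 0 = 1
t <-> ((u | t) ^ t) = 0 <-> 1 = 0
u ^ t = 1 ^ 0 = 1
~(u ^ t) = ~1 = 0
u <-> t = 1 <-> 0 = 0
~(u ^ t) <-> (u <-> t) = 0 <-> 0 = 1
u <-> (~(u ^ t) <-> (u <-> t)) = 1 <-> 1 = 1
(t <-> ((u | t) ^ t)) <-> (u <-> (~(u ^ t) <-> (u <-> t))) = 0 <-> 1 = 0
t -> u = 0 -> 1 = 1
u | t = 1 | 0 = 1
u -> (u | t) = 1 -> 1 = 1
~(u -> (u | t)) = ~1 = 0
~~(u -> (u | t)) = ~0 = 1
u -> ~~(u -> (u | t)) = 1 -> 1 = 1
(t -> u) -> (u -> ~~(u -> (u | t))) = 1 -> 1 = 1
((t <-> ((u | t) ^ t)) <-> (u <-> (~(u ^ t) <-> (u <-> t)))) <-> ((t -> u) -> (u -> ~~(u -> (u | t)))) = 0 <-> 1 = 0
~(~((u -> t) -> t) -> t) -> (((t <-> ((u | t) ^ t)) <-> (u <-> (~(u ^ t) <-> (u <-> t)))) <-> ((t -> u) -> (u -> ~~(u -> (u | t))))) = 0 -> 0 = 1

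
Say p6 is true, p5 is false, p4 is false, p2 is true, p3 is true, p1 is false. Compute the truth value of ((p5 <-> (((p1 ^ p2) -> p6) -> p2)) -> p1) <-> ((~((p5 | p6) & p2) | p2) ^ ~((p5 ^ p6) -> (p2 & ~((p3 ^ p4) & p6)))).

0

p1 ^ p2 = 0 ^ 1 = 1
(p1 ^ p2) -> p6 = 1 -> 1 = 1
((p1 ^ p2) -> p6) -> p2 = 1 -> 1 = 1
p5 <-> (((p1 ^ p2) -> p6) -> p2) = 0 <-> 1 = 0
(p5 <-> (((p1 ^ p2) -> p6) -> p2)) -> p1 = 0 -> 0 = 1
p5 | p6 = 0 | 1 = 1
(p5 | p6) & p2 = 1 & 1 = 1
~((p5 | p6) & p2) = ~1 = 0
~((p5 | p6) & p2) | p2 = 0 | 1 = 1
p5 ^ p6 = 0 ^ 1 = 1
p3 ^ p4 = 1 ^ 0 = 1
(p3 ^ p4) & p6 = 1 & 1 = 1
~((p3 ^ p4) & p6) = ~1 = 0
p2 & ~((p3 ^ p4) & p6) = 1 & 0 = 0
(p5 ^ p6) -> (p2 & ~((p3 ^ p4) & p6)) = 1 -> 0 = 0
~((p5 ^ p6) -> (p2 & ~((p3 ^ p4) & p6))) = ~0 = 1
(~((p5 | p6) & p2) | p2) ^ ~((p5 ^ p6) -> (p2 & ~((p3 ^ p4) & p6))) = 1 ^ 1 = 0
((p5 <-> (((p1 ^ p2) -> p6) -> p2)) -> p1) <-> ((~((p5 | p6) & p2) | p2) ^ ~((p5 ^ p6) -> (p2 & ~((p3 ^ p4) & p6)))) = 1 <-> 0 = 0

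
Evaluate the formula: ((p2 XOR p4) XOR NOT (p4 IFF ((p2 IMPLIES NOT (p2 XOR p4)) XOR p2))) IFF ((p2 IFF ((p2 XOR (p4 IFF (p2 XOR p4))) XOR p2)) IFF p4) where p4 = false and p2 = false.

true

p2 XOR p4 = false XOR false = false
p2 XOR p4 = false XOR false = false
NOT (p2 XOR p4) = NOT false = true
p2 IMPLIES NOT (p2 XOR p4) = false IMPLIES true = true
(p2 IMPLIES NOT (p2 XOR p4)) XOR p2 = true XOR false = true
p4 IFF ((p2 IMPLIES NOT (p2 XOR p4)) XOR p2) = false IFF true = false
NOT (p4 IFF ((p2 IMPLIES NOT (p2 XOR p4)) XOR p2)) = NOT false = true
(p2 XOR p4) XOR NOT (p4 IFF ((p2 IMPLIES NOT (p2 XOR p4)) XOR p2)) = false XOR true = true
p2 XOR p4 = false XOR false = false
p4 IFF (p2 XOR p4) = false IFF false = true
p2 XOR (p4 IFF (p2 XOR p4)) = false XOR true = true
(p2 XOR (p4 IFF (p2 XOR p4))) XOR p2 = true XOR false = true
p2 IFF ((p2 XOR (p4 IFF (p2 XOR p4))) XOR p2) = false IFF true = false
(p2 IFF ((p2 XOR (p4 IFF (p2 XOR p4))) XOR p2)) IFF p4 = false IFF false = true
((p2 XOR p4) XOR NOT (p4 IFF ((p2 IMPLIES NOT (p2 XOR p4)) XOR p2))) IFF ((p2 IFF ((p2 XOR (p4 IFF (p2 XOR p4))) XOR p2)) IFF p4) = true IFF true = true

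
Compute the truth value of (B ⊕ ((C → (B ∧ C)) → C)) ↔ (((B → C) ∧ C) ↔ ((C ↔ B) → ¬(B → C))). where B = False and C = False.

False

B ∧ C = False ∧ False = False
C → (B ∧ C) = False → False = True
(C → (B ∧ C)) → C = True → False = False
B ⊕ ((C → (B ∧ C)) → C) = False ⊕ False = False
B → C = False → False = True
(B → C) ∧ C = True ∧ False = False
C ↔ B = False ↔ False = True
B → C = False → False = True
¬(B → C) = ¬True = False
(C ↔ B) → ¬(B → C) = True → False = False
((B → C) ∧ C) ↔ ((C ↔ B) → ¬(B → C)) = False ↔ False = True
(B ⊕ ((C → (B ∧ C)) → C)) ↔ (((B → C) ∧ C) ↔ ((C ↔ B) → ¬(B → C))) = False ↔ True = False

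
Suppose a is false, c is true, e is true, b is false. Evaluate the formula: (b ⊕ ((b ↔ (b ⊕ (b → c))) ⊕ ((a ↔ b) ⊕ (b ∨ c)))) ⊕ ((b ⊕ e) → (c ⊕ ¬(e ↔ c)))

True

Substituting a=False, c=True, e=True, b=False:
b → c = False → True = True
b ⊕ (b → c) = False ⊕ True = True
b ↔ (b ⊕ (b → c)) = False ↔ True = False
a ↔ b = False ↔ False = True
b ∨ c = False ∨ True = True
(a ↔ b) ⊕ (b ∨ c) = True ⊕ True = False
(b ↔ (b ⊕ (b → c))) ⊕ ((a ↔ b) ⊕ (b ∨ c)) = False ⊕ False = False
b ⊕ ((b ↔ (b ⊕ (b → c))) ⊕ ((a ↔ b) ⊕ (b ∨ c))) = False ⊕ False = False
b ⊕ e = False ⊕ True = True
e ↔ c = True ↔ True = True
¬(e ↔ c) = ¬True = False
c ⊕ ¬(e ↔ c) = True ⊕ False = True
(b ⊕ e) → (c ⊕ ¬(e ↔ c)) = True → True = True
(b ⊕ ((b ↔ (b ⊕ (b → c))) ⊕ ((a ↔ b) ⊕ (b ∨ c)))) ⊕ ((b ⊕ e) → (c ⊕ ¬(e ↔ c))) = False ⊕ True = True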